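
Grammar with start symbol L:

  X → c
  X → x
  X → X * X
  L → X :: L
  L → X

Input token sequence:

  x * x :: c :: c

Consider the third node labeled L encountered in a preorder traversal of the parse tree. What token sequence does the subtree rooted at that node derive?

[L [X [X x] * [X x]] :: [L [X c] :: [L [X c]]]]

c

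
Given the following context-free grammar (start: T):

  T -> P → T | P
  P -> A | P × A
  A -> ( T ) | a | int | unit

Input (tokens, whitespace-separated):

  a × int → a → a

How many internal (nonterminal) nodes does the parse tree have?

11

[T [P [P [A a]] × [A int]] → [T [P [A a]] → [T [P [A a]]]]]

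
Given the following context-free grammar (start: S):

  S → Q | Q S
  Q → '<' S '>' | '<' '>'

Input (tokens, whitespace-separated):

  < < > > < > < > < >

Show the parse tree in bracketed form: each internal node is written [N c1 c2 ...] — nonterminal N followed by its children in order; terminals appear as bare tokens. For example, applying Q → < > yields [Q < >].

S
Q S
< S > S
< Q > S
< < > > S
< < > > Q S
< < > > < > S
< < > > < > Q S
< < > > < > < > S
< < > > < > < > Q
< < > > < > < > < >

[S [Q < [S [Q < >]] >] [S [Q < >] [S [Q < >] [S [Q < >]]]]]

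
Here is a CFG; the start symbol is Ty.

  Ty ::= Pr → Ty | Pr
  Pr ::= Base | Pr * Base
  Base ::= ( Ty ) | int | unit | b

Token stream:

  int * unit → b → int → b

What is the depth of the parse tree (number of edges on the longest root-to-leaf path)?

6

[Ty [Pr [Pr [Base int]] * [Base unit]] → [Ty [Pr [Base b]] → [Ty [Pr [Base int]] → [Ty [Pr [Base b]]]]]]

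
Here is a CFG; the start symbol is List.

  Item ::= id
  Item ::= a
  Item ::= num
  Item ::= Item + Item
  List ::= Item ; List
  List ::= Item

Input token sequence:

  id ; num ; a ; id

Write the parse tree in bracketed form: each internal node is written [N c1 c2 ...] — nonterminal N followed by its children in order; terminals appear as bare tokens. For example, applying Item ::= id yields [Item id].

[List [Item id] ; [List [Item num] ; [List [Item a] ; [List [Item id]]]]]

List
Item ; List
id ; List
id ; Item ; List
id ; num ; List
id ; num ; Item ; List
id ; num ; a ; List
id ; num ; a ; Item
id ; num ; a ; id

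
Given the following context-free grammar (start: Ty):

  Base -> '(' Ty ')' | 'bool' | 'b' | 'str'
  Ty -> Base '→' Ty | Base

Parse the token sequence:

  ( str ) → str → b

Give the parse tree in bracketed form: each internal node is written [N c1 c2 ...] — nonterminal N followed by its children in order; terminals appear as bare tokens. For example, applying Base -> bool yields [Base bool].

[Ty [Base ( [Ty [Base str]] )] → [Ty [Base str] → [Ty [Base b]]]]

Ty
Base → Ty
( Ty ) → Ty
( Base ) → Ty
( str ) → Ty
( str ) → Base → Ty
( str ) → str → Ty
( str ) → str → Base
( str ) → str → b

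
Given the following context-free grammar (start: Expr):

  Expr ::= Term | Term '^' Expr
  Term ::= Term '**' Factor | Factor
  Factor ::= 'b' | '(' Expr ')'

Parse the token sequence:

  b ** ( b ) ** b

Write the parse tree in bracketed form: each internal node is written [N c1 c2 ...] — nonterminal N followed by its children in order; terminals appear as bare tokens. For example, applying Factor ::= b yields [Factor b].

[Expr [Term [Term [Term [Factor b]] ** [Factor ( [Expr [Term [Factor b]]] )]] ** [Factor b]]]

Expr
Term
Term ** Factor
Term ** Factor ** Factor
Factor ** Factor ** Factor
b ** Factor ** Factor
b ** ( Expr ) ** Factor
b ** ( Term ) ** Factor
b ** ( Factor ) ** Factor
b ** ( b ) ** Factor
b ** ( b ) ** b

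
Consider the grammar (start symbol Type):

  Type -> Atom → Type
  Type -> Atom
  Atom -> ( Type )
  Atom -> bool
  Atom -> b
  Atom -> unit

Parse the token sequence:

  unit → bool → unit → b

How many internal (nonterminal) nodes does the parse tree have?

[Type [Atom unit] → [Type [Atom bool] → [Type [Atom unit] → [Type [Atom b]]]]]

8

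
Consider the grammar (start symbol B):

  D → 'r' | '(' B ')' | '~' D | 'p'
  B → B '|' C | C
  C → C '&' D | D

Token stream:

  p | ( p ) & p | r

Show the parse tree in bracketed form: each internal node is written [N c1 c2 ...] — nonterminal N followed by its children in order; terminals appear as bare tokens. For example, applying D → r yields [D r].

B
B | C
B | C | C
C | C | C
D | C | C
p | C | C
p | C & D | C
p | D & D | C
p | ( B ) & D | C
p | ( C ) & D | C
p | ( D ) & D | C
p | ( p ) & D | C
p | ( p ) & p | C
p | ( p ) & p | D
p | ( p ) & p | r

[B [B [B [C [D p]]] | [C [C [D ( [B [C [D p]]] )]] & [D p]]] | [C [D r]]]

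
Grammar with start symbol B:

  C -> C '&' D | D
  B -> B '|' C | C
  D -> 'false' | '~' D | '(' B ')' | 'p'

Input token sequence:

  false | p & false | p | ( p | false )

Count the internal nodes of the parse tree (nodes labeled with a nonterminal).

[B [B [B [B [C [D false]]] | [C [C [D p]] & [D false]]] | [C [D p]]] | [C [D ( [B [B [C [D p]]] | [C [D false]]] )]]]

20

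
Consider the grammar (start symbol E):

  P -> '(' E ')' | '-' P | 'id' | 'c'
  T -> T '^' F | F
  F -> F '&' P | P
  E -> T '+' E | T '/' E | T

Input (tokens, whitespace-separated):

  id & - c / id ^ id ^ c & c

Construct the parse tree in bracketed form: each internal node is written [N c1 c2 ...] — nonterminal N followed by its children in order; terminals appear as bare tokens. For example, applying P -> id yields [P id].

[E [T [F [F [P id]] & [P - [P c]]]] / [E [T [T [T [F [P id]]] ^ [F [P id]]] ^ [F [F [P c]] & [P c]]]]]

E
T / E
F / E
F & P / E
P & P / E
id & P / E
id & - P / E
id & - c / E
id & - c / T
id & - c / T ^ F
id & - c / T ^ F ^ F
id & - c / F ^ F ^ F
id & - c / P ^ F ^ F
id & - c / id ^ F ^ F
id & - c / id ^ P ^ F
id & - c / id ^ id ^ F
id & - c / id ^ id ^ F & P
id & - c / id ^ id ^ P & P
id & - c / id ^ id ^ c & P
id & - c / id ^ id ^ c & c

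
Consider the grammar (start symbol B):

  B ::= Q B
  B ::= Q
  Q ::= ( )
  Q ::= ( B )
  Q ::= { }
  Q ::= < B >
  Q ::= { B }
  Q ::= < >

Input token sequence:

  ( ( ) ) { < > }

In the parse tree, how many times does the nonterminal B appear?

4

[B [Q ( [B [Q ( )]] )] [B [Q { [B [Q < >]] }]]]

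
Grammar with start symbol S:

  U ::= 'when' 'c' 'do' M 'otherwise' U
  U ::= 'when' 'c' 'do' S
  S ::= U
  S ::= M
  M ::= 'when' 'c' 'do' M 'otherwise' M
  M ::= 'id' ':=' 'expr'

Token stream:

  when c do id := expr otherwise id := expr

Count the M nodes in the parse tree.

[S [M when c do [M id := expr] otherwise [M id := expr]]]

3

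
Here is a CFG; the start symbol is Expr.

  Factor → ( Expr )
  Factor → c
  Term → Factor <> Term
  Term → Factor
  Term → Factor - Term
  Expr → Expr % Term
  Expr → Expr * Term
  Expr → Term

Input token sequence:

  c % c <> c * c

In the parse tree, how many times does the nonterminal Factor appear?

[Expr [Expr [Expr [Term [Factor c]]] % [Term [Factor c] <> [Term [Factor c]]]] * [Term [Factor c]]]

4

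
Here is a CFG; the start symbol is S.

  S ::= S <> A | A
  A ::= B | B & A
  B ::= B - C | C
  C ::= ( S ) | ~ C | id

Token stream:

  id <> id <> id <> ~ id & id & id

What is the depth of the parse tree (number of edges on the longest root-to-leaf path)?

[S [S [S [S [A [B [C id]]]] <> [A [B [C id]]]] <> [A [B [C id]]]] <> [A [B [C ~ [C id]]] & [A [B [C id]] & [A [B [C id]]]]]]

7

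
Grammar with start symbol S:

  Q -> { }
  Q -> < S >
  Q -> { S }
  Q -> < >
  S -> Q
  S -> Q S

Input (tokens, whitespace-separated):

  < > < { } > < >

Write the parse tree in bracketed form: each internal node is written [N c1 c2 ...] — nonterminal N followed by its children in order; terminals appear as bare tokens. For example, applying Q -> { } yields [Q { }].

[S [Q < >] [S [Q < [S [Q { }]] >] [S [Q < >]]]]

S
Q S
< > S
< > Q S
< > < S > S
< > < Q > S
< > < { } > S
< > < { } > Q
< > < { } > < >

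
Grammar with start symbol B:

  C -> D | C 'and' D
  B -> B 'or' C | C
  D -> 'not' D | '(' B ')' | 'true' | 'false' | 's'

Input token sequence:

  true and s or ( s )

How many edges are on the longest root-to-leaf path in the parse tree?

[B [B [C [C [D true]] and [D s]]] or [C [D ( [B [C [D s]]] )]]]

6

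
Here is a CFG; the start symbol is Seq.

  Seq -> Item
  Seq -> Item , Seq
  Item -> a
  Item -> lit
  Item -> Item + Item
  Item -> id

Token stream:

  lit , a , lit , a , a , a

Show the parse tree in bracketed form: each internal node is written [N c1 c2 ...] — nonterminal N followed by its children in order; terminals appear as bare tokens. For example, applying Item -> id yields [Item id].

Seq
Item , Seq
lit , Seq
lit , Item , Seq
lit , a , Seq
lit , a , Item , Seq
lit , a , lit , Seq
lit , a , lit , Item , Seq
lit , a , lit , a , Seq
lit , a , lit , a , Item , Seq
lit , a , lit , a , a , Seq
lit , a , lit , a , a , Item
lit , a , lit , a , a , a

[Seq [Item lit] , [Seq [Item a] , [Seq [Item lit] , [Seq [Item a] , [Seq [Item a] , [Seq [Item a]]]]]]]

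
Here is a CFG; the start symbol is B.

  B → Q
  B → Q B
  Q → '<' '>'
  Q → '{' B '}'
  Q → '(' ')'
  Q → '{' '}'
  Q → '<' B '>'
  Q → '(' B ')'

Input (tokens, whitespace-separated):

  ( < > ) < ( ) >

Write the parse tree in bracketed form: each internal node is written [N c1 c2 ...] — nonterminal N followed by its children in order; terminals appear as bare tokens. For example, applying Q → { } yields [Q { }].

B
Q B
( B ) B
( Q ) B
( < > ) B
( < > ) Q
( < > ) < B >
( < > ) < Q >
( < > ) < ( ) >

[B [Q ( [B [Q < >]] )] [B [Q < [B [Q ( )]] >]]]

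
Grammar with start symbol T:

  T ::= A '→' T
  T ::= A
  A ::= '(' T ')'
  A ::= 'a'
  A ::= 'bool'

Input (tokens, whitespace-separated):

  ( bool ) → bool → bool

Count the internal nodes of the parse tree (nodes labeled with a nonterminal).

8

[T [A ( [T [A bool]] )] → [T [A bool] → [T [A bool]]]]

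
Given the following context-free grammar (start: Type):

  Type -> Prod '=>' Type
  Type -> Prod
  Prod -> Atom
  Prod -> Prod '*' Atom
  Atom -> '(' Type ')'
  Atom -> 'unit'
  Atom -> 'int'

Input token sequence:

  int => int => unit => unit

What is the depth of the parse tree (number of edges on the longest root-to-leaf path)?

6

[Type [Prod [Atom int]] => [Type [Prod [Atom int]] => [Type [Prod [Atom unit]] => [Type [Prod [Atom unit]]]]]]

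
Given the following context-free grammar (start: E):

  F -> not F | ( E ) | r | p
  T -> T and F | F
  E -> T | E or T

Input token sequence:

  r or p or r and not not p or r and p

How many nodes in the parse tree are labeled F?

[E [E [E [E [T [F r]]] or [T [F p]]] or [T [T [F r]] and [F not [F not [F p]]]]] or [T [T [F r]] and [F p]]]

8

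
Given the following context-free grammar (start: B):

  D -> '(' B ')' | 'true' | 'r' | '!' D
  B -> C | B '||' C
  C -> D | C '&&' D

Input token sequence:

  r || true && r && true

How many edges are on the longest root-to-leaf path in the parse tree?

5

[B [B [C [D r]]] || [C [C [C [D true]] && [D r]] && [D true]]]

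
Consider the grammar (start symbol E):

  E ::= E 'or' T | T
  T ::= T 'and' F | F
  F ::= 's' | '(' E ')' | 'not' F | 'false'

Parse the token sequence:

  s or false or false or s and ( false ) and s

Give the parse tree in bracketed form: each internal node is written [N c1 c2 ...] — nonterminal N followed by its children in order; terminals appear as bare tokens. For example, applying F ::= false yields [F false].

[E [E [E [E [T [F s]]] or [T [F false]]] or [T [F false]]] or [T [T [T [F s]] and [F ( [E [T [F false]]] )]] and [F s]]]

E
E or T
E or T or T
E or T or T or T
T or T or T or T
F or T or T or T
s or T or T or T
s or F or T or T
s or false or T or T
s or false or F or T
s or false or false or T
s or false or false or T and F
s or false or false or T and F and F
s or false or false or F and F and F
s or false or false or s and F and F
s or false or false or s and ( E ) and F
s or false or false or s and ( T ) and F
s or false or false or s and ( F ) and F
s or false or false or s and ( false ) and F
s or false or false or s and ( false ) and s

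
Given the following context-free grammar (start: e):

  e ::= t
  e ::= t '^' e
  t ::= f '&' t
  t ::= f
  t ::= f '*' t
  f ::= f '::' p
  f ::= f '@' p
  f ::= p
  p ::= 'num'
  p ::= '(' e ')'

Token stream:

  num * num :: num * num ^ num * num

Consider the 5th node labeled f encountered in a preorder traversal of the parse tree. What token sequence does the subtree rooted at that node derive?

num

[e [t [f [p num]] * [t [f [f [p num]] :: [p num]] * [t [f [p num]]]]] ^ [e [t [f [p num]] * [t [f [p num]]]]]]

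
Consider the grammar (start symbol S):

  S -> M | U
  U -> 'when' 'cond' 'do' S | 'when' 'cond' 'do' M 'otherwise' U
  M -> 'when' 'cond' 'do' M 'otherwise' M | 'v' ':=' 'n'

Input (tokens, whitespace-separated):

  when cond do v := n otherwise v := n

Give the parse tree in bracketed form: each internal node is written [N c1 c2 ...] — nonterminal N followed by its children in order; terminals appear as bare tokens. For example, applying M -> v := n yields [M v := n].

S
M
when cond do M otherwise M
when cond do v := n otherwise M
when cond do v := n otherwise v := n

[S [M when cond do [M v := n] otherwise [M v := n]]]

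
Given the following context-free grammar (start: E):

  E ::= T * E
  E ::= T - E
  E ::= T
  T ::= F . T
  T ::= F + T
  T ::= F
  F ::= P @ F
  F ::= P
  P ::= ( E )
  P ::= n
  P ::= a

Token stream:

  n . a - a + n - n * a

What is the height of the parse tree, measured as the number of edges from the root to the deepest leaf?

7

[E [T [F [P n]] . [T [F [P a]]]] - [E [T [F [P a]] + [T [F [P n]]]] - [E [T [F [P n]]] * [E [T [F [P a]]]]]]]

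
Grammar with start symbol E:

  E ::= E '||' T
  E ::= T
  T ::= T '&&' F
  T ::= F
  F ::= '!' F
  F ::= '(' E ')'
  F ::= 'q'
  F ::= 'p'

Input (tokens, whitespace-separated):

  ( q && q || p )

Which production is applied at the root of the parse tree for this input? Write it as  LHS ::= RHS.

[E [T [F ( [E [E [T [T [F q]] && [F q]]] || [T [F p]]] )]]]

E ::= T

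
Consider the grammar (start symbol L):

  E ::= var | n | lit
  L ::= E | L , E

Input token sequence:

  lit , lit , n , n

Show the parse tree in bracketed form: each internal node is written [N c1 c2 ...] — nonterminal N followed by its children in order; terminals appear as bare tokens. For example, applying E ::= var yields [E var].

L
L , E
L , E , E
L , E , E , E
E , E , E , E
lit , E , E , E
lit , lit , E , E
lit , lit , n , E
lit , lit , n , n

[L [L [L [L [E lit]] , [E lit]] , [E n]] , [E n]]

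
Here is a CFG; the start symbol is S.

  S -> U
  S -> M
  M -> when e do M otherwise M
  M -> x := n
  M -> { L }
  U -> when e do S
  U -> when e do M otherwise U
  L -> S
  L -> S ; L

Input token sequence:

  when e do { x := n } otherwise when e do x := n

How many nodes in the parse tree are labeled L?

1

[S [U when e do [M { [L [S [M x := n]]] }] otherwise [U when e do [S [M x := n]]]]]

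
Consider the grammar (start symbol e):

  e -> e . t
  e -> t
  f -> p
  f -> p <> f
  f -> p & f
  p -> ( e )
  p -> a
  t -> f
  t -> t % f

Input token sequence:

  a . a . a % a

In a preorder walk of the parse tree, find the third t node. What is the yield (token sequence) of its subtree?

[e [e [e [t [f [p a]]]] . [t [f [p a]]]] . [t [t [f [p a]]] % [f [p a]]]]

a % a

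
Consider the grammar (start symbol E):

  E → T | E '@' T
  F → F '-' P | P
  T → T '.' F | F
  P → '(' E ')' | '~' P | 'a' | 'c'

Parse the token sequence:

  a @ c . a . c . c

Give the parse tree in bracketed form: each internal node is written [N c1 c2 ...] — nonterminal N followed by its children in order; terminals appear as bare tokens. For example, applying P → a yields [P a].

E
E @ T
T @ T
F @ T
P @ T
a @ T
a @ T . F
a @ T . F . F
a @ T . F . F . F
a @ F . F . F . F
a @ P . F . F . F
a @ c . F . F . F
a @ c . P . F . F
a @ c . a . F . F
a @ c . a . P . F
a @ c . a . c . F
a @ c . a . c . P
a @ c . a . c . c

[E [E [T [F [P a]]]] @ [T [T [T [T [F [P c]]] . [F [P a]]] . [F [P c]]] . [F [P c]]]]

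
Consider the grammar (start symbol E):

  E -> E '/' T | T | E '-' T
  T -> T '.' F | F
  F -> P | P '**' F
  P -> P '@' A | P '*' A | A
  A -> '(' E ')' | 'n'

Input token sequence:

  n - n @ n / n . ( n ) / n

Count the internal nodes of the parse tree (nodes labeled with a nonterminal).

31

[E [E [E [E [T [F [P [A n]]]]] - [T [F [P [P [A n]] @ [A n]]]]] / [T [T [F [P [A n]]]] . [F [P [A ( [E [T [F [P [A n]]]]] )]]]]] / [T [F [P [A n]]]]]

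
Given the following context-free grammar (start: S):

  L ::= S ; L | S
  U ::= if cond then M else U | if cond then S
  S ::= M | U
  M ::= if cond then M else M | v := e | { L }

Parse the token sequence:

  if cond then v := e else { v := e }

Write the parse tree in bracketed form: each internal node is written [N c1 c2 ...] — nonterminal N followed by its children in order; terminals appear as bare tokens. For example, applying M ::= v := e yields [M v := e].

S
M
if cond then M else M
if cond then v := e else M
if cond then v := e else { L }
if cond then v := e else { S }
if cond then v := e else { M }
if cond then v := e else { v := e }

[S [M if cond then [M v := e] else [M { [L [S [M v := e]]] }]]]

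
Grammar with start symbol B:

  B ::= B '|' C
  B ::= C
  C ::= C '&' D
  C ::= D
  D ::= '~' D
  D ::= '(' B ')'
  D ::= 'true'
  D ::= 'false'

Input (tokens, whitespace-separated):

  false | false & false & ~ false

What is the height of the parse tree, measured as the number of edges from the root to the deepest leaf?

[B [B [C [D false]]] | [C [C [C [D false]] & [D false]] & [D ~ [D false]]]]

5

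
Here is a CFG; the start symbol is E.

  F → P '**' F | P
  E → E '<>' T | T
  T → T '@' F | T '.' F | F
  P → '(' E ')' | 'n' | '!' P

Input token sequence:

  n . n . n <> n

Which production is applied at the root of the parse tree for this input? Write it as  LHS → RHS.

[E [E [T [T [T [F [P n]]] . [F [P n]]] . [F [P n]]]] <> [T [F [P n]]]]

E → E '<>' T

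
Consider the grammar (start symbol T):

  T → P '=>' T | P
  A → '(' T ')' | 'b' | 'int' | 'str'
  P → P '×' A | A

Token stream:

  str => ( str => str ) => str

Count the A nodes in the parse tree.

[T [P [A str]] => [T [P [A ( [T [P [A str]] => [T [P [A str]]]] )]] => [T [P [A str]]]]]

5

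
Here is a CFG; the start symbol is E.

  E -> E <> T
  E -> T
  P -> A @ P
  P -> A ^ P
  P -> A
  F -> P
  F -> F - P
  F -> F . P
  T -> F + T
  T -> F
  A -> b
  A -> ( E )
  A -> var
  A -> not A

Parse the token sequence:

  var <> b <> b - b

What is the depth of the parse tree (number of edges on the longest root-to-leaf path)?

[E [E [E [T [F [P [A var]]]]] <> [T [F [P [A b]]]]] <> [T [F [F [P [A b]]] - [P [A b]]]]]

7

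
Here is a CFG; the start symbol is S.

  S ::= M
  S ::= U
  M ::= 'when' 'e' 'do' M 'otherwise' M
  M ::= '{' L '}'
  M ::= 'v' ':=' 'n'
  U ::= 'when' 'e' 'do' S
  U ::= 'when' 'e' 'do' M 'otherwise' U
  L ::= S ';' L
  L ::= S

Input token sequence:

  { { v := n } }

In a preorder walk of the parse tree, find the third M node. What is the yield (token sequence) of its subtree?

v := n

[S [M { [L [S [M { [L [S [M v := n]]] }]]] }]]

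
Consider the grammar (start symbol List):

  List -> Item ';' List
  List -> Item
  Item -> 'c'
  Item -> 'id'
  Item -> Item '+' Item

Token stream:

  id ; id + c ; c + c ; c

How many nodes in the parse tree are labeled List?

4

[List [Item id] ; [List [Item [Item id] + [Item c]] ; [List [Item [Item c] + [Item c]] ; [List [Item c]]]]]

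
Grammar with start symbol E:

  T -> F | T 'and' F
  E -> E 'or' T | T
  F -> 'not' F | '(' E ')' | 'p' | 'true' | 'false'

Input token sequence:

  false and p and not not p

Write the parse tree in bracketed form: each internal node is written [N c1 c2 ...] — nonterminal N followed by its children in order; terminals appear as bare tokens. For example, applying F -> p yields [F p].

E
T
T and F
T and F and F
F and F and F
false and F and F
false and p and F
false and p and not F
false and p and not not F
false and p and not not p

[E [T [T [T [F false]] and [F p]] and [F not [F not [F p]]]]]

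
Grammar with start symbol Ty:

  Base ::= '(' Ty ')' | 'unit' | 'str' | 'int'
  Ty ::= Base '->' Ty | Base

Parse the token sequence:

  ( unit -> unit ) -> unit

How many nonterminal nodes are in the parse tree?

8

[Ty [Base ( [Ty [Base unit] -> [Ty [Base unit]]] )] -> [Ty [Base unit]]]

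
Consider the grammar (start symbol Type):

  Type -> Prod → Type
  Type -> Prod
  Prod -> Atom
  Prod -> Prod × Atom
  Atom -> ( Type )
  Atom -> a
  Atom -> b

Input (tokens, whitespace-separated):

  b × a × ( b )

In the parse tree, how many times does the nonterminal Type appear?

2

[Type [Prod [Prod [Prod [Atom b]] × [Atom a]] × [Atom ( [Type [Prod [Atom b]]] )]]]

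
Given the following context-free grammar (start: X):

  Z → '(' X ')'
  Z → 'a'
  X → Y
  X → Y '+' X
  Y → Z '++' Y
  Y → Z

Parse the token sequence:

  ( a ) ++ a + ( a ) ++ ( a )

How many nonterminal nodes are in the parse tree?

19

[X [Y [Z ( [X [Y [Z a]]] )] ++ [Y [Z a]]] + [X [Y [Z ( [X [Y [Z a]]] )] ++ [Y [Z ( [X [Y [Z a]]] )]]]]]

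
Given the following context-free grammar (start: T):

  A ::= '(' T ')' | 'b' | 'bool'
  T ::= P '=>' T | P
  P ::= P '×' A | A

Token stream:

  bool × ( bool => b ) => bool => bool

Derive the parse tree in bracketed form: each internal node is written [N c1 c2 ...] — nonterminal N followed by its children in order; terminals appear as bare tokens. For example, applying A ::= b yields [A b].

T
P => T
P × A => T
A × A => T
bool × A => T
bool × ( T ) => T
bool × ( P => T ) => T
bool × ( A => T ) => T
bool × ( bool => T ) => T
bool × ( bool => P ) => T
bool × ( bool => A ) => T
bool × ( bool => b ) => T
bool × ( bool => b ) => P => T
bool × ( bool => b ) => A => T
bool × ( bool => b ) => bool => T
bool × ( bool => b ) => bool => P
bool × ( bool => b ) => bool => A
bool × ( bool => b ) => bool => bool

[T [P [P [A bool]] × [A ( [T [P [A bool]] => [T [P [A b]]]] )]] => [T [P [A bool]] => [T [P [A bool]]]]]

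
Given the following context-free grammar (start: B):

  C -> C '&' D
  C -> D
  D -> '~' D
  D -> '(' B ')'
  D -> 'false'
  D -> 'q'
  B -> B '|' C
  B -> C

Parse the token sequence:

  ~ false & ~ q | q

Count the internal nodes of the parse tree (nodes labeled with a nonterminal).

10

[B [B [C [C [D ~ [D false]]] & [D ~ [D q]]]] | [C [D q]]]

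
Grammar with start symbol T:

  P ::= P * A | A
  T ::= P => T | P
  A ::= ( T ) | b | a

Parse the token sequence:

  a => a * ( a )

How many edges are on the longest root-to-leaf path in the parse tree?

7

[T [P [A a]] => [T [P [P [A a]] * [A ( [T [P [A a]]] )]]]]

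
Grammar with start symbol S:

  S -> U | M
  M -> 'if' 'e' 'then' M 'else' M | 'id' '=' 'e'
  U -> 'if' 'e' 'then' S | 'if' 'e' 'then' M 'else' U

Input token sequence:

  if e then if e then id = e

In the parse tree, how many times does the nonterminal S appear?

3

[S [U if e then [S [U if e then [S [M id = e]]]]]]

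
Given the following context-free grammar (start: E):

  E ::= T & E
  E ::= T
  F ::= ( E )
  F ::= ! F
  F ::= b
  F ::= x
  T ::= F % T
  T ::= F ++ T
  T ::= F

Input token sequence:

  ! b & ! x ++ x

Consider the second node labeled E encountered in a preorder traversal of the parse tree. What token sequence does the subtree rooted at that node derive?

! x ++ x

[E [T [F ! [F b]]] & [E [T [F ! [F x]] ++ [T [F x]]]]]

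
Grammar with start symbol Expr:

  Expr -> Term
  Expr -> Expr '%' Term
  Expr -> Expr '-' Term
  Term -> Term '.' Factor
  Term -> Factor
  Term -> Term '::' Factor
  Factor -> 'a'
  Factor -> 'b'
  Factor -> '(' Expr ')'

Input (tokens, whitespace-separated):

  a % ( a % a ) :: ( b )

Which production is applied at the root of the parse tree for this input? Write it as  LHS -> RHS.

[Expr [Expr [Term [Factor a]]] % [Term [Term [Factor ( [Expr [Expr [Term [Factor a]]] % [Term [Factor a]]] )]] :: [Factor ( [Expr [Term [Factor b]]] )]]]

Expr -> Expr '%' Term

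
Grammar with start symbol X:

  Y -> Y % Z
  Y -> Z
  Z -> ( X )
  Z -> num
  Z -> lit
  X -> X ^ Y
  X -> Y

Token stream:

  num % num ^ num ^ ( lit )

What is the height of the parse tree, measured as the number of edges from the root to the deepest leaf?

[X [X [X [Y [Y [Z num]] % [Z num]]] ^ [Y [Z num]]] ^ [Y [Z ( [X [Y [Z lit]]] )]]]

6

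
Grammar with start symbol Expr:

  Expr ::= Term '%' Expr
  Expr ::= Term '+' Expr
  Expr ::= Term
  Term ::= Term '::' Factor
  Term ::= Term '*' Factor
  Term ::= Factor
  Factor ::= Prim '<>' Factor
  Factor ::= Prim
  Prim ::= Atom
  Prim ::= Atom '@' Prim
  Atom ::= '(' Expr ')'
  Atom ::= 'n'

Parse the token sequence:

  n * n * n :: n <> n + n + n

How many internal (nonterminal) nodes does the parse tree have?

30

[Expr [Term [Term [Term [Term [Factor [Prim [Atom n]]]] * [Factor [Prim [Atom n]]]] * [Factor [Prim [Atom n]]]] :: [Factor [Prim [Atom n]] <> [Factor [Prim [Atom n]]]]] + [Expr [Term [Factor [Prim [Atom n]]]] + [Expr [Term [Factor [Prim [Atom n]]]]]]]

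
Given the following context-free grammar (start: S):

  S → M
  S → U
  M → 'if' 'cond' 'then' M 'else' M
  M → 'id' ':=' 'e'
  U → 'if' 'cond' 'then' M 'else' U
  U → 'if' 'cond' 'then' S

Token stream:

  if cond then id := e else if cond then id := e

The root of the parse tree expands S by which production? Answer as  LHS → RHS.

S → U

[S [U if cond then [M id := e] else [U if cond then [S [M id := e]]]]]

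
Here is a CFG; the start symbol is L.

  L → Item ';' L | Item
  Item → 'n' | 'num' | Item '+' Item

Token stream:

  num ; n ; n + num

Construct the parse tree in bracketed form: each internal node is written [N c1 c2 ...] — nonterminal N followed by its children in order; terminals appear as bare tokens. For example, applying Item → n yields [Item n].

[L [Item num] ; [L [Item n] ; [L [Item [Item n] + [Item num]]]]]

L
Item ; L
num ; L
num ; Item ; L
num ; n ; L
num ; n ; Item
num ; n ; Item + Item
num ; n ; n + Item
num ; n ; n + num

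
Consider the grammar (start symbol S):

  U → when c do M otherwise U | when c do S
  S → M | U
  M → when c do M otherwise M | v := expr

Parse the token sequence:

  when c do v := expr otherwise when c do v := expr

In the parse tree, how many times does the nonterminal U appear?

2

[S [U when c do [M v := expr] otherwise [U when c do [S [M v := expr]]]]]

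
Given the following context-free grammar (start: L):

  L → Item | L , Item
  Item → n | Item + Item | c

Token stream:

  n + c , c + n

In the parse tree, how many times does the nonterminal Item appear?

6

[L [L [Item [Item n] + [Item c]]] , [Item [Item c] + [Item n]]]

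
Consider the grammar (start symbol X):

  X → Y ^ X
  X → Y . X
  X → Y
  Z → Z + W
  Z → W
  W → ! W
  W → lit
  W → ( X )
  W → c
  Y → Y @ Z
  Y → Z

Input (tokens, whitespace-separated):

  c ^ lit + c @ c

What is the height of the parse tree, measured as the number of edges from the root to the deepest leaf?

7

[X [Y [Z [W c]]] ^ [X [Y [Y [Z [Z [W lit]] + [W c]]] @ [Z [W c]]]]]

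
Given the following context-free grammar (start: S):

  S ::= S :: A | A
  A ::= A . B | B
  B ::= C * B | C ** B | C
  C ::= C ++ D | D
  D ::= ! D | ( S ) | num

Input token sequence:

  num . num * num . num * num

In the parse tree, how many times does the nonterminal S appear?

1

[S [A [A [A [B [C [D num]]]] . [B [C [D num]] * [B [C [D num]]]]] . [B [C [D num]] * [B [C [D num]]]]]]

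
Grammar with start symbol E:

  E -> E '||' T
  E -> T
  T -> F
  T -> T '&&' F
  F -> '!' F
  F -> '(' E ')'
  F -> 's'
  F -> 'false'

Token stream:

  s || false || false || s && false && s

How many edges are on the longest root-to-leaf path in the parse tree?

6

[E [E [E [E [T [F s]]] || [T [F false]]] || [T [F false]]] || [T [T [T [F s]] && [F false]] && [F s]]]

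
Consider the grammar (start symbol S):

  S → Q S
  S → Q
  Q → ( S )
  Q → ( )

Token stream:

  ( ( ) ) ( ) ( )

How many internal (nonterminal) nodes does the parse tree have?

8

[S [Q ( [S [Q ( )]] )] [S [Q ( )] [S [Q ( )]]]]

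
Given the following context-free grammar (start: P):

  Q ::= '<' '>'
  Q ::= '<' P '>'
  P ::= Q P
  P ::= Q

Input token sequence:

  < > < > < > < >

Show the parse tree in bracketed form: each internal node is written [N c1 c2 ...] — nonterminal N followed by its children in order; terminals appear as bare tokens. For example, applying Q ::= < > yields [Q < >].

[P [Q < >] [P [Q < >] [P [Q < >] [P [Q < >]]]]]

P
Q P
< > P
< > Q P
< > < > P
< > < > Q P
< > < > < > P
< > < > < > Q
< > < > < > < >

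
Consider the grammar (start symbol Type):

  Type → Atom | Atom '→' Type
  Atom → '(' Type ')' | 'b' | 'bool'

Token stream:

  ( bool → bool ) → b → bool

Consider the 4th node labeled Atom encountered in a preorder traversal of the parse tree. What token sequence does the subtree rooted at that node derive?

b

[Type [Atom ( [Type [Atom bool] → [Type [Atom bool]]] )] → [Type [Atom b] → [Type [Atom bool]]]]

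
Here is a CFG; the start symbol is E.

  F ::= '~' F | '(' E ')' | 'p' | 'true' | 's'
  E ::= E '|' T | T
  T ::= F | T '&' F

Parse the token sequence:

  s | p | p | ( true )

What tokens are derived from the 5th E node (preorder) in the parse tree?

true

[E [E [E [E [T [F s]]] | [T [F p]]] | [T [F p]]] | [T [F ( [E [T [F true]]] )]]]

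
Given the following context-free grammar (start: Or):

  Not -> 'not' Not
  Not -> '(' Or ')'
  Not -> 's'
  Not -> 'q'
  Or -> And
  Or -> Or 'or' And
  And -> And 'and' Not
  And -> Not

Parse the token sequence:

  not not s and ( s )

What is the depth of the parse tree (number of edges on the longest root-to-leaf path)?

[Or [And [And [Not not [Not not [Not s]]]] and [Not ( [Or [And [Not s]]] )]]]

6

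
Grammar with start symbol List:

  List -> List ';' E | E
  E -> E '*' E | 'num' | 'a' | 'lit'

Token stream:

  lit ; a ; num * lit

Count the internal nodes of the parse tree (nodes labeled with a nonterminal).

8

[List [List [List [E lit]] ; [E a]] ; [E [E num] * [E lit]]]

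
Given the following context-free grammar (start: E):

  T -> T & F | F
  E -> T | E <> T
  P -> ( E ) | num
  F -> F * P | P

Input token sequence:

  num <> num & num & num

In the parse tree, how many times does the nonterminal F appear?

4

[E [E [T [F [P num]]]] <> [T [T [T [F [P num]]] & [F [P num]]] & [F [P num]]]]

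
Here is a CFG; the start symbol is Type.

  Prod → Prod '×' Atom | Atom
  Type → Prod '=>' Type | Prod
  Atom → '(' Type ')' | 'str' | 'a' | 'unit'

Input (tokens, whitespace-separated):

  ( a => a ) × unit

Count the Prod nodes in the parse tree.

4

[Type [Prod [Prod [Atom ( [Type [Prod [Atom a]] => [Type [Prod [Atom a]]]] )]] × [Atom unit]]]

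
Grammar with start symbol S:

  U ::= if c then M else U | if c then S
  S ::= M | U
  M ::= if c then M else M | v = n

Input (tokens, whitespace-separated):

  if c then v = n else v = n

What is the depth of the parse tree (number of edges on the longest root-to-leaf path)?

3

[S [M if c then [M v = n] else [M v = n]]]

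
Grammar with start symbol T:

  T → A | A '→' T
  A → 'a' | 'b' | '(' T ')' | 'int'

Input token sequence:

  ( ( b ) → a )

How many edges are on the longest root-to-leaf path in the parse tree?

6

[T [A ( [T [A ( [T [A b]] )] → [T [A a]]] )]]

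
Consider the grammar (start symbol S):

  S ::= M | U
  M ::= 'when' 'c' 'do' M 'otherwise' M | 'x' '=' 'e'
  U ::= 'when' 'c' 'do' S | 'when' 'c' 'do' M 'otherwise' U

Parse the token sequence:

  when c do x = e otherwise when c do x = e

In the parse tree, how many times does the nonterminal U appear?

2

[S [U when c do [M x = e] otherwise [U when c do [S [M x = e]]]]]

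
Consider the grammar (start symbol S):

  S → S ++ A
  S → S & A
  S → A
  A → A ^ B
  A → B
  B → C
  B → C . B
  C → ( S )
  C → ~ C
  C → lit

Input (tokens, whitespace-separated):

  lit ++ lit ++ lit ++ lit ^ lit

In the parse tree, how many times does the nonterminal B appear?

[S [S [S [S [A [B [C lit]]]] ++ [A [B [C lit]]]] ++ [A [B [C lit]]]] ++ [A [A [B [C lit]]] ^ [B [C lit]]]]

5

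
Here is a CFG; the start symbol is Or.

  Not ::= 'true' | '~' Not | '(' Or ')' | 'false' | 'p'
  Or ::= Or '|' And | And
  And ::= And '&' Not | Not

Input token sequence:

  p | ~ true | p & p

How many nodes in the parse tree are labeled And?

[Or [Or [Or [And [Not p]]] | [And [Not ~ [Not true]]]] | [And [And [Not p]] & [Not p]]]

4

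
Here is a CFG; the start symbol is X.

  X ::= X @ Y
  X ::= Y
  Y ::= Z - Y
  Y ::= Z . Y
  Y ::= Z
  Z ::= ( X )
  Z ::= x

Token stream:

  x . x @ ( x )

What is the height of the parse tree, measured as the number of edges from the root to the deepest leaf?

[X [X [Y [Z x] . [Y [Z x]]]] @ [Y [Z ( [X [Y [Z x]]] )]]]

6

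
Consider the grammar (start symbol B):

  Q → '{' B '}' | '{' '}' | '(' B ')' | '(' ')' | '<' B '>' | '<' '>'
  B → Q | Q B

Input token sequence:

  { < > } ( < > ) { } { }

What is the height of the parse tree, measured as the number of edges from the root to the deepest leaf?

[B [Q { [B [Q < >]] }] [B [Q ( [B [Q < >]] )] [B [Q { }] [B [Q { }]]]]]

5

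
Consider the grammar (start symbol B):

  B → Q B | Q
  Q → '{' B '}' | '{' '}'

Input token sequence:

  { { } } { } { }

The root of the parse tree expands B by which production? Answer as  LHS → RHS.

[B [Q { [B [Q { }]] }] [B [Q { }] [B [Q { }]]]]

B → Q B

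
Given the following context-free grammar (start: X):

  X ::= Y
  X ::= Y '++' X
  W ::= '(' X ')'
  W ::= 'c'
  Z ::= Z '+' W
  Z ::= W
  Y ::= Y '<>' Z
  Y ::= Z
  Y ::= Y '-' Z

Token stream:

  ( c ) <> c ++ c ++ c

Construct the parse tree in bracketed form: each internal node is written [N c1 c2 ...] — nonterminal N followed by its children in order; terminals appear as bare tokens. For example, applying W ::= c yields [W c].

X
Y ++ X
Y <> Z ++ X
Z <> Z ++ X
W <> Z ++ X
( X ) <> Z ++ X
( Y ) <> Z ++ X
( Z ) <> Z ++ X
( W ) <> Z ++ X
( c ) <> Z ++ X
( c ) <> W ++ X
( c ) <> c ++ X
( c ) <> c ++ Y ++ X
( c ) <> c ++ Z ++ X
( c ) <> c ++ W ++ X
( c ) <> c ++ c ++ X
( c ) <> c ++ c ++ Y
( c ) <> c ++ c ++ Z
( c ) <> c ++ c ++ W
( c ) <> c ++ c ++ c

[X [Y [Y [Z [W ( [X [Y [Z [W c]]]] )]]] <> [Z [W c]]] ++ [X [Y [Z [W c]]] ++ [X [Y [Z [W c]]]]]]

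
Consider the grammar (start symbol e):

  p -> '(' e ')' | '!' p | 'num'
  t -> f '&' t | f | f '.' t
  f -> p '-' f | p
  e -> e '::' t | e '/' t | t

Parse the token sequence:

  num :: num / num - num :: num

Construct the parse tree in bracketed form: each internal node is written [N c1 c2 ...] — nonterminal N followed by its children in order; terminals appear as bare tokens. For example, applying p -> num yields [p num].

[e [e [e [e [t [f [p num]]]] :: [t [f [p num]]]] / [t [f [p num] - [f [p num]]]]] :: [t [f [p num]]]]

e
e :: t
e / t :: t
e :: t / t :: t
t :: t / t :: t
f :: t / t :: t
p :: t / t :: t
num :: t / t :: t
num :: f / t :: t
num :: p / t :: t
num :: num / t :: t
num :: num / f :: t
num :: num / p - f :: t
num :: num / num - f :: t
num :: num / num - p :: t
num :: num / num - num :: t
num :: num / num - num :: f
num :: num / num - num :: p
num :: num / num - num :: num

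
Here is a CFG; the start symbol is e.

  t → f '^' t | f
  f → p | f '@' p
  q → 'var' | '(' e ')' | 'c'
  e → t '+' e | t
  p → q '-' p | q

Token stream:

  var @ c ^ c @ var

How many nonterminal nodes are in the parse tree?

15

[e [t [f [f [p [q var]]] @ [p [q c]]] ^ [t [f [f [p [q c]]] @ [p [q var]]]]]]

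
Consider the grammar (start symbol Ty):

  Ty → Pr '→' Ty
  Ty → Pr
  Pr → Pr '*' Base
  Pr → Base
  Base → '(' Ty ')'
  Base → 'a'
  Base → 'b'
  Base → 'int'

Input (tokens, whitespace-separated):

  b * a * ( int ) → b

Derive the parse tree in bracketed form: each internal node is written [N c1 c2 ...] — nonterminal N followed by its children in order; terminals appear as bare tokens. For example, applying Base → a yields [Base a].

Ty
Pr → Ty
Pr * Base → Ty
Pr * Base * Base → Ty
Base * Base * Base → Ty
b * Base * Base → Ty
b * a * Base → Ty
b * a * ( Ty ) → Ty
b * a * ( Pr ) → Ty
b * a * ( Base ) → Ty
b * a * ( int ) → Ty
b * a * ( int ) → Pr
b * a * ( int ) → Base
b * a * ( int ) → b

[Ty [Pr [Pr [Pr [Base b]] * [Base a]] * [Base ( [Ty [Pr [Base int]]] )]] → [Ty [Pr [Base b]]]]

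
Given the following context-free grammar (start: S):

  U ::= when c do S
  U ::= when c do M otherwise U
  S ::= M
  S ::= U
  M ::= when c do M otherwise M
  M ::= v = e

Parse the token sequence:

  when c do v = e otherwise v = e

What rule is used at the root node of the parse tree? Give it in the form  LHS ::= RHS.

[S [M when c do [M v = e] otherwise [M v = e]]]

S ::= M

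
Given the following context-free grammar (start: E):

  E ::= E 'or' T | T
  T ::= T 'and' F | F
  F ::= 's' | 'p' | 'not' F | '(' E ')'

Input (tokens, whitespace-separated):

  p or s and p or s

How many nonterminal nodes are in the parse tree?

[E [E [E [T [F p]]] or [T [T [F s]] and [F p]]] or [T [F s]]]

11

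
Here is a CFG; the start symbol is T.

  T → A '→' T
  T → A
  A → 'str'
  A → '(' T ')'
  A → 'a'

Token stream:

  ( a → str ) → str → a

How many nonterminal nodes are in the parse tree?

10

[T [A ( [T [A a] → [T [A str]]] )] → [T [A str] → [T [A a]]]]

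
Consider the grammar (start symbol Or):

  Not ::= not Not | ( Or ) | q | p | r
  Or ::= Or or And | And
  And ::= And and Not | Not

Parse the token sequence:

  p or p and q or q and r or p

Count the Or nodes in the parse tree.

[Or [Or [Or [Or [And [Not p]]] or [And [And [Not p]] and [Not q]]] or [And [And [Not q]] and [Not r]]] or [And [Not p]]]

4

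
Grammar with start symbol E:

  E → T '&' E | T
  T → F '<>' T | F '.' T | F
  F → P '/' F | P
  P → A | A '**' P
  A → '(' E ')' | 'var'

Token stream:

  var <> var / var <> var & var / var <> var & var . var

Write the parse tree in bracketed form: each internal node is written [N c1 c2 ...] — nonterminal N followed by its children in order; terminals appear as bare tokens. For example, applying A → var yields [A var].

[E [T [F [P [A var]]] <> [T [F [P [A var]] / [F [P [A var]]]] <> [T [F [P [A var]]]]]] & [E [T [F [P [A var]] / [F [P [A var]]]] <> [T [F [P [A var]]]]] & [E [T [F [P [A var]]] . [T [F [P [A var]]]]]]]]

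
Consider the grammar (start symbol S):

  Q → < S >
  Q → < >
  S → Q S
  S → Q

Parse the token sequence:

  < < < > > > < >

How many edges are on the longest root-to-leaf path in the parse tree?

6

[S [Q < [S [Q < [S [Q < >]] >]] >] [S [Q < >]]]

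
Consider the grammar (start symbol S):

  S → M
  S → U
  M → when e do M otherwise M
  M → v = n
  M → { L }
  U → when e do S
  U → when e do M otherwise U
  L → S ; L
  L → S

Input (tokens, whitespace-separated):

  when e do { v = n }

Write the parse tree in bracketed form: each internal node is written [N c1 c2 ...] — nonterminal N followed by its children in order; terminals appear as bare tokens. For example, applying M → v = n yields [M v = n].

[S [U when e do [S [M { [L [S [M v = n]]] }]]]]

S
U
when e do S
when e do M
when e do { L }
when e do { S }
when e do { M }
when e do { v = n }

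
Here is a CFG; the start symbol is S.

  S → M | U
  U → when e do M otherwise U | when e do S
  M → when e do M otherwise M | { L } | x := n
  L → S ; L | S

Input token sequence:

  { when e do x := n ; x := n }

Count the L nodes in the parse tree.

[S [M { [L [S [U when e do [S [M x := n]]]] ; [L [S [M x := n]]]] }]]

2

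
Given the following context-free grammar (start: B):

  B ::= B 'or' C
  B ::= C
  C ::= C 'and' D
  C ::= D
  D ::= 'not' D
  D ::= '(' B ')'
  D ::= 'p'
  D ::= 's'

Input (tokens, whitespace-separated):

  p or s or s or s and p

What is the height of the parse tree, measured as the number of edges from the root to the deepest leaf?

6

[B [B [B [B [C [D p]]] or [C [D s]]] or [C [D s]]] or [C [C [D s]] and [D p]]]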